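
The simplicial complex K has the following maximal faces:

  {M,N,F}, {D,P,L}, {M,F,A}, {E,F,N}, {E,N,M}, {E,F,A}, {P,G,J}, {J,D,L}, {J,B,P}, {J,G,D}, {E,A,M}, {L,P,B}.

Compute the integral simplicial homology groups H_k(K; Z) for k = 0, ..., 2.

H_0 ≅ Z^2,  H_1 ≅ Z,  H_2 ≅ Z.

Order the vertices as A < B < D < E < F < G < J < L < M < N < P. Listing each simplex with vertices in this order, K has dimension 2 with simplices:

  0-simplices (11): A, B, D, E, F, G, J, L, M, N, P
  1-simplices (21): AE, AF, AM, BJ, BL, BP, DG, DJ, DL, DP, EF, EM, EN, FM, FN, GJ, GP, JL, JP, LP, MN
  2-simplices (12): AEF, AEM, AFM, BJP, BLP, DGJ, DJL, DLP, EFN, EMN, FMN, GJP

giving chain groups C_0 ≅ Z^11, C_1 ≅ Z^21, C_2 ≅ Z^12.

The boundary map ∂_1: C_1 → C_0 sends each edge [p,q] (with p < q) to q − p.
The 11×21 boundary matrix has rank 9 and Smith normal form diag(1,1,1,1,1,1,1,1,1).

The boundary map ∂_2: C_2 → C_1 maps a triangle to the signed sum of its edges. For instance
  ∂AEF = EF − AF + AE,
  ∂EMN = MN − EN + EM.
This gives a 21×12 integer matrix of rank 11; reducing to Smith normal form yields diagonal entries (1,1,1,1,1,1,1,1,1,1,1).

Computing H_k = (kernel of ∂_k) / (image of ∂_{k+1}):

  H_0: rank C_0 − rank ∂_1 = 11 − 9 = 2, and the invariant factors of ∂_1 are all 1, so H_0 ≅ Z^2.
  H_1: rank ker ∂_1 − rank ∂_2 = (21 − 9) − 11 = 1, and the invariant factors of ∂_2 are all 1, so H_1 ≅ Z.
  H_2: rank ker ∂_2 − rank ∂_3 = (12 − 11) − 0 = 1, and there is no ∂_3, so H_2 ≅ Z.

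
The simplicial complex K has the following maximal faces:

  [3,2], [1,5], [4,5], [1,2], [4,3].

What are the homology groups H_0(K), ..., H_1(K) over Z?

H_0 ≅ Z,  H_1 ≅ Z.

Fix the vertex order 1 < 2 < 3 < 4 < 5 and write every simplex with vertices in increasing order. Then dim K = 1 and the simplices of K are:

  0-simplices (5): [1], [2], [3], [4], [5]
  1-simplices (5): [1,2], [1,5], [2,3], [3,4], [4,5]

giving chain groups C_0 ≅ Z^5, C_1 ≅ Z^5.

Boundary ∂_1: C_1 → C_0 sends each edge [p,q] (with p < q) to q − p. For instance
  ∂[1,2] = [2] − [1].
The resulting 5×5 matrix has rank 4, and its Smith normal form has invariant factors (1,1,1,1).

Computing H_k = (kernel of ∂_k) / (image of ∂_{k+1}):

  H_0: rank C_0 − rank ∂_1 = 5 − 4 = 1, and the invariant factors of ∂_1 are all 1, so H_0 = Z.
  H_1: rank ker ∂_1 − rank ∂_2 = (5 − 4) − 0 = 1, and there is no ∂_2, so H_1 = Z.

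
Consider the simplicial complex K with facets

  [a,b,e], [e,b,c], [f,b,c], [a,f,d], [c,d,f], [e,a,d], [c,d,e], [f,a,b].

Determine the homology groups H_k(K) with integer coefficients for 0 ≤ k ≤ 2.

K has 6 vertices, 12 edges, 8 triangles.
rank ∂_0 = 0, rank ∂_1 = 5 ⇒ b_0 = 6 − 0 − 5 = 1; all invariant factors of ∂_1 are 1 so no torsion. So H_0 = Z.
rank ∂_1 = 5, rank ∂_2 = 7 ⇒ b_1 = 12 − 5 − 7 = 0; all invariant factors of ∂_2 are 1 so no torsion. So H_1 = 0.
rank ∂_2 = 7, rank ∂_3 = 0 ⇒ b_2 = 8 − 7 − 0 = 1. So H_2 = Z.

H_0 = Z,  H_1 = 0,  H_2 = Z.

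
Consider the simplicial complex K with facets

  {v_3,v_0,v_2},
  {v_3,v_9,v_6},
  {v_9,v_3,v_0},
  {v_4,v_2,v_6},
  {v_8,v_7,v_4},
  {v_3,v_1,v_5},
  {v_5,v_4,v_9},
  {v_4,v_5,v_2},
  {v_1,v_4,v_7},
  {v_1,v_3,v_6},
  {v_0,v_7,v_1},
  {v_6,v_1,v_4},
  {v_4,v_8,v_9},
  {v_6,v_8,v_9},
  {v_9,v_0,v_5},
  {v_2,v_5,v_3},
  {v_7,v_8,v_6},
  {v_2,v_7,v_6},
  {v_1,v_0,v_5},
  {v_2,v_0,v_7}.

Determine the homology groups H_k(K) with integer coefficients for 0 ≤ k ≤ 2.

H_0 = Z,  H_1 = Z × Z/2,  H_2 = 0.

K has 10 vertices, 30 edges, 20 triangles.
rank ∂_0 = 0, rank ∂_1 = 9 ⇒ b_0 = 10 − 0 − 9 = 1; all invariant factors of ∂_1 are 1 so no torsion. So H_0 = Z.
rank ∂_1 = 9, rank ∂_2 = 20 ⇒ b_1 = 30 − 9 − 20 = 1; ∂_2 has invariant factor(s) [2] giving torsion. So H_1 = Z × Z/2.
rank ∂_2 = 20, rank ∂_3 = 0 ⇒ b_2 = 20 − 20 − 0 = 0. So H_2 = 0.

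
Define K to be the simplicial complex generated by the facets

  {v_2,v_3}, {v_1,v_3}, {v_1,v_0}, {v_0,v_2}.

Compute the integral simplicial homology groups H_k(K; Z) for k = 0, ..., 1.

K has 4 vertices, 4 edges.
rank ∂_0 = 0, rank ∂_1 = 3 ⇒ b_0 = 4 − 0 − 3 = 1; all invariant factors of ∂_1 are 1 so no torsion. So H_0 = Z.
rank ∂_1 = 3, rank ∂_2 = 0 ⇒ b_1 = 4 − 3 − 0 = 1. So H_1 = Z.

H_0 = Z,  H_1 = Z.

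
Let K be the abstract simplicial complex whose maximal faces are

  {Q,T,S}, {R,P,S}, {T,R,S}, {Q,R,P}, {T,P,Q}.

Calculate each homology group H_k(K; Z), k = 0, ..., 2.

H_0 ≅ Z,  H_1 ≅ Z,  H_2 = 0.

We work with the vertex ordering P < Q < R < S < T. The simplices of K, each written with vertices in increasing order, are:

  0-simplices (5): P, Q, R, S, T
  1-simplices (10): PQ, PR, PS, PT, QR, QS, QT, RS, RT, ST
  2-simplices (5): PQR, PQT, PRS, QST, RST

so the chain groups are C_0 ≅ Z^5, C_1 ≅ Z^10, C_2 ≅ Z^5.

Boundary ∂_1: C_1 → C_0 is given by ∂[p,q] = [q] − [p].
This gives a 5×10 integer matrix of rank 4; reducing to Smith normal form yields diagonal entries (1,1,1,1).

Boundary ∂_2: C_2 → C_1 acts by ∂[p,q,r] = [q,r] − [p,r] + [p,q]. For instance
  ∂QST = ST − QT + QS,
  ∂PQR = QR − PR + PQ.
The resulting 10×5 matrix has rank 5, and its Smith normal form has invariant factors (1,1,1,1,1).

Now H_k = ker ∂_k / im ∂_{k+1}, so:

  H_0: rank C_0 − rank ∂_1 = 5 − 4 = 1, and the invariant factors of ∂_1 are all 1, so H_0 = Z.
  H_1: rank ker ∂_1 − rank ∂_2 = (10 − 4) − 5 = 1, and the invariant factors of ∂_2 are all 1, so H_1 = Z.
  H_2: rank ker ∂_2 − rank ∂_3 = (5 − 5) − 0 = 0, and there is no ∂_3, so H_2 = 0.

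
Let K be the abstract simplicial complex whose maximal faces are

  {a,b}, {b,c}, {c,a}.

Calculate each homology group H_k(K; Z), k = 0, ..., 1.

Take the total order a < b < c on the vertex set. Then K (dimension 1) consists of the simplices:

  0-simplices (3): a, b, c
  1-simplices (3): ab, ac, bc

so the chain groups are C_0 ≅ Z^3, C_1 ≅ Z^3.

∂_1: C_1 → C_0 sends each edge [p,q] (with p < q) to q − p. For instance
  ∂bc = c − b.
As a 3×3 matrix over Z this has rank 2, with invariant factors (1,1).

Computing H_k = (kernel of ∂_k) / (image of ∂_{k+1}):

  H_0: rank C_0 − rank ∂_1 = 3 − 2 = 1, and the invariant factors of ∂_1 are all 1, so H_0 ≅ Z.
  H_1: rank ker ∂_1 − rank ∂_2 = (3 − 2) − 0 = 1, and there is no ∂_2, so H_1 ≅ Z.

H_0 = Z,  H_1 = Z.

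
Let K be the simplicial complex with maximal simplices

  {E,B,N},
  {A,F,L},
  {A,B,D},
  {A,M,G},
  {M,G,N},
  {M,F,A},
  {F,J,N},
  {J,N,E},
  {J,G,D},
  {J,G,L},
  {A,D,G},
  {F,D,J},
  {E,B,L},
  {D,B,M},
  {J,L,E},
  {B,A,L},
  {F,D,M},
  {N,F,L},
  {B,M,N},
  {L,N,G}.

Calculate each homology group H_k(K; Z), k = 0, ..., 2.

Fix the vertex order A < B < D < E < F < G < J < L < M < N and write every simplex with vertices in increasing order. Then dim K = 2 and the simplices of K are:

  0-simplices (10): A, B, D, E, F, G, J, L, M, N
  1-simplices (30): AB, AD, AF, AG, AL, AM, BD, BE, BL, BM, BN, DF, DG, DJ, DM, EJ, EL, EN, FJ, FL, FM, FN, GJ, GL, GM, GN, JL, JN, LN, MN
  2-simplices (20): ABD, ABL, ADG, AFL, AFM, AGM, BDM, BEL, BEN, BMN, DFJ, DFM, DGJ, EJL, EJN, FJN, FLN, GJL, GLN, GMN

so the chain groups are C_0 ≅ Z^10, C_1 ≅ Z^30, C_2 ≅ Z^20.

Boundary ∂_1: C_1 → C_0 maps an edge to its endpoints' difference, ∂[p,q] = q − p. For instance
  ∂AG = G − A.
As a 10×30 matrix over Z this has rank 9, with invariant factors (1,1,1,1,1,1,1,1,1).

The boundary map ∂_2: C_2 → C_1 maps a triangle to the signed sum of its edges. For instance
  ∂DFM = FM − DM + DF,
  ∂GJL = JL − GL + GJ.
As a 30×20 matrix over Z this has rank 20, with invariant factors (1,1,1,1,1,1,1,1,1,1,1,1,1,1,1,1,1,1,1,2).

Reading off H_k = ker ∂_k / im ∂_{k+1}:

  H_0: rank C_0 − rank ∂_1 = 10 − 9 = 1, and the invariant factors of ∂_1 are all 1, so H_0 ≅ Z.
  H_1: rank ker ∂_1 − rank ∂_2 = (30 − 9) − 20 = 1, and ∂_2 has invariant factor 2 > 1, so H_1 ≅ Z ⊕ Z/2.
  H_2: rank ker ∂_2 − rank ∂_3 = (20 − 20) − 0 = 0, and there is no ∂_3, so H_2 ≅ 0.

As a check, the Euler characteristic is 10 − 30 + 20 = 0, which agrees with 1 − 1 + 0 = 0.

H_0 ≅ Z,  H_1 ≅ Z ⊕ Z/2,  H_2 = 0.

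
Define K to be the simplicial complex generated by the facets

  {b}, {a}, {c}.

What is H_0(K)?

K has 3 vertices.
rank ∂_0 = 0, rank ∂_1 = 0 ⇒ b_0 = 3 − 0 − 0 = 3. So H_0 = Z^3.

H_0 = Z^3.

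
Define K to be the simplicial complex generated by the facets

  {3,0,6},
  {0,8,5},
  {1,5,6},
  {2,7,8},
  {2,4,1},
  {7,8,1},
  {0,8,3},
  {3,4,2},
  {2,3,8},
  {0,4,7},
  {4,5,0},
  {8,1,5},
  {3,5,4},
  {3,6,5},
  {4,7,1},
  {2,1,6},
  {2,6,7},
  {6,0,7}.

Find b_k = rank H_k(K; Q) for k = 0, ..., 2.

Order the vertices as 0 < 1 < 2 < 3 < 4 < 5 < 6 < 7 < 8. Listing each simplex with vertices in this order, K has dimension 2 with simplices:

  0-simplices (9): [0], [1], [2], [3], [4], [5], [6], [7], [8]
  1-simplices (27): (27 of them)
  2-simplices (18): [0,3,6], [0,3,8], [0,4,5], [0,4,7], [0,5,8], [0,6,7], [1,2,4], [1,2,6], [1,4,7], [1,5,6], [1,5,8], [1,7,8], [2,3,4], [2,3,8], [2,6,7], [2,7,8], [3,4,5], [3,5,6]

giving chain groups C_0 ≅ Z^9, C_1 ≅ Z^27, C_2 ≅ Z^18.

∂_1: C_1 → C_0 sends each edge [p,q] (with p < q) to q − p. For instance
  ∂[0,8] = [8] − [0].
This gives a 9×27 integer matrix of rank 8; reducing to Smith normal form yields diagonal entries (1,1,1,1,1,1,1,1).

Boundary ∂_2: C_2 → C_1 acts by ∂[p,q,r] = [q,r] − [p,r] + [p,q]. For instance
  ∂[1,5,6] = [5,6] − [1,6] + [1,5],
  ∂[1,5,8] = [5,8] − [1,8] + [1,5].
As a 27×18 matrix over Z this has rank 18, with invariant factors (1,1,1,1,1,1,1,1,1,1,1,1,1,1,1,1,1,2).

From H_k ≅ ker(∂_k) / im(∂_{k+1}) we obtain:

  H_0: rank C_0 − rank ∂_1 = 9 − 8 = 1, and the invariant factors of ∂_1 are all 1, so H_0 = Z.
  H_1: rank ker ∂_1 − rank ∂_2 = (27 − 8) − 18 = 1, and ∂_2 has invariant factor 2 > 1, so H_1 = Z ⊕ Z_2.
  H_2: rank ker ∂_2 − rank ∂_3 = (18 − 18) − 0 = 0, and there is no ∂_3, so H_2 = 0.

Hence the Betti numbers are b_0 = 1, b_1 = 1, b_2 = 0.

b_0 = 1, b_1 = 1, b_2 = 0.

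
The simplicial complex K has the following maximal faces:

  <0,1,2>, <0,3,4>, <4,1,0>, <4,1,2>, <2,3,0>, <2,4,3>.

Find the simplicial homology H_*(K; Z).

H_0 ≅ Z,  H_1 = 0,  H_2 ≅ Z.

Order the vertices as 0 < 1 < 2 < 3 < 4. Listing each simplex with vertices in this order, K has dimension 2 with simplices:

  0-simplices (5): [0], [1], [2], [3], [4]
  1-simplices (9): [0,1], [0,2], [0,3], [0,4], [1,2], [1,4], [2,3], [2,4], [3,4]
  2-simplices (6): [0,1,2], [0,1,4], [0,2,3], [0,3,4], [1,2,4], [2,3,4]

giving chain groups C_0 ≅ Z^5, C_1 ≅ Z^9, C_2 ≅ Z^6.

The boundary map ∂_1: C_1 → C_0 maps an edge to its endpoints' difference, ∂[p,q] = q − p. For instance
  ∂[3,4] = [4] − [3].
As a 5×9 matrix over Z this has rank 4, with invariant factors (1,1,1,1).

The boundary map ∂_2: C_2 → C_1 maps a triangle to the signed sum of its edges. For instance
  ∂[0,1,4] = [1,4] − [0,4] + [0,1],
  ∂[1,2,4] = [2,4] − [1,4] + [1,2].
This gives a 9×6 integer matrix of rank 5; reducing to Smith normal form yields diagonal entries (1,1,1,1,1).

Reading off H_k = ker ∂_k / im ∂_{k+1}:

  H_0: rank C_0 − rank ∂_1 = 5 − 4 = 1, and the invariant factors of ∂_1 are all 1, so H_0 ≅ Z.
  H_1: rank ker ∂_1 − rank ∂_2 = (9 − 4) − 5 = 0, and the invariant factors of ∂_2 are all 1, so H_1 ≅ 0.
  H_2: rank ker ∂_2 − rank ∂_3 = (6 − 5) − 0 = 1, and there is no ∂_3, so H_2 ≅ Z.

As a check, the Euler characteristic is 5 − 9 + 6 = 2, which agrees with 1 − 0 + 1 = 2.
(K is a triangulation of the 2-sphere S^2.)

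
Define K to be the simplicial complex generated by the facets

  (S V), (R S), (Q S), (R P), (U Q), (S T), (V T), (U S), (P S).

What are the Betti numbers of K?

b_0 = 1, b_1 = 3.

K has 7 vertices, 9 edges.
rank ∂_0 = 0, rank ∂_1 = 6 ⇒ b_0 = 7 − 0 − 6 = 1; all invariant factors of ∂_1 are 1 so no torsion. So H_0 = Z.
rank ∂_1 = 6, rank ∂_2 = 0 ⇒ b_1 = 9 − 6 − 0 = 3. So H_1 = Z^3.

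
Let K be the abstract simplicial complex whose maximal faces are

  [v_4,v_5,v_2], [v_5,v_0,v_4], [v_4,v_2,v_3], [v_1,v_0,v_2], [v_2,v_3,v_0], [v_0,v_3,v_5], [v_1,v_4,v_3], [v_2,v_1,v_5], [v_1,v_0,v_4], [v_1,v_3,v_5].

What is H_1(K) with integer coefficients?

H_1 ≅ Z/2Z.

K has 6 vertices, 15 edges, 10 triangles.
rank ∂_1 = 5, rank ∂_2 = 10 ⇒ b_1 = 15 − 5 − 10 = 0; ∂_2 has invariant factor(s) [2] giving torsion. So H_1 = Z/2Z.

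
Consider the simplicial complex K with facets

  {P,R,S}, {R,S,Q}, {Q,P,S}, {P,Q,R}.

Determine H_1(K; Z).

H_1 = 0.

We work with the vertex ordering P < Q < R < S. The simplices of K, each written with vertices in increasing order, are:

  0-simplices (4): P, Q, R, S
  1-simplices (6): PQ, PR, PS, QR, QS, RS
  2-simplices (4): PQR, PQS, PRS, QRS

Hence C_0 ≅ Z^4, C_1 ≅ Z^6, C_2 ≅ Z^4.

∂_1: C_1 → C_0 is given by ∂[p,q] = [q] − [p]. For instance
  ∂QR = R − Q.
As a 4×6 matrix over Z this has rank 3, with invariant factors (1,1,1).

Boundary ∂_2: C_2 → C_1 maps a triangle to the signed sum of its edges. For instance
  ∂PRS = RS − PS + PR,
  ∂PQS = QS − PS + PQ.
The resulting 6×4 matrix has rank 3, and its Smith normal form has invariant factors (1,1,1).

Reading off H_k = ker ∂_k / im ∂_{k+1}:

  H_1: rank ker ∂_1 − rank ∂_2 = (6 − 3) − 3 = 0, and the invariant factors of ∂_2 are all 1, so H_1 ≅ 0.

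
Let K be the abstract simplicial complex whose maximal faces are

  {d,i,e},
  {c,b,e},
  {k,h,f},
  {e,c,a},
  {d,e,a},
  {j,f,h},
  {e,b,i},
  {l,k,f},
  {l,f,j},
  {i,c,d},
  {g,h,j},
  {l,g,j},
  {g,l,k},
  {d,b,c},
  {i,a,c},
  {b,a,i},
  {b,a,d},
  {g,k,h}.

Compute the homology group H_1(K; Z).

H_1 = Z/2Z.

Take the total order a < b < c < d < e < f < g < h < i < j < k < l on the vertex set. Then K (dimension 2) consists of the simplices:

  0-simplices (12): a, b, c, d, e, f, g, h, i, j, k, l
  1-simplices (27): ab, ac, ad, ae, ai, bc, bd, be, bi, cd, ce, ci, de, di, ei, fh, fj, fk, fl, gh, gj, gk, gl, hj, hk, jl, kl
  2-simplices (18): abd, abi, ace, aci, ade, bcd, bce, bei, cdi, dei, fhj, fhk, fjl, fkl, ghj, ghk, gjl, gkl

giving chain groups C_0 ≅ Z^12, C_1 ≅ Z^27, C_2 ≅ Z^18.

∂_1: C_1 → C_0 maps an edge to its endpoints' difference, ∂[p,q] = q − p.
The 12×27 boundary matrix has rank 10 and Smith normal form diag(1,1,1,1,1,1,1,1,1,1).

Boundary ∂_2: C_2 → C_1 maps a triangle to the signed sum of its edges. For instance
  ∂bcd = cd − bd + bc,
  ∂ade = de − ae + ad.
This gives a 27×18 integer matrix of rank 17; reducing to Smith normal form yields diagonal entries (1,1,1,1,1,1,1,1,1,1,1,1,1,1,1,1,2).

Computing H_k = (kernel of ∂_k) / (image of ∂_{k+1}):

  H_1: rank ker ∂_1 − rank ∂_2 = (27 − 10) − 17 = 0, and ∂_2 has invariant factor 2 > 1, so H_1 = Z/2Z.

(K is a triangulation of the disjoint union of the real projective plane RP^2 and the 2-sphere S^2.)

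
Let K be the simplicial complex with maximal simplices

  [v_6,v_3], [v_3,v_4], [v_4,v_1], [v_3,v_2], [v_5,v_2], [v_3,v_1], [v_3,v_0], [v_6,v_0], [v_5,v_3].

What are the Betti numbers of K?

Order the vertices as v_0 < v_1 < v_2 < v_3 < v_4 < v_5 < v_6. Listing each simplex with vertices in this order, K has dimension 1 with simplices:

  0-simplices (7): [v_0], [v_1], [v_2], [v_3], [v_4], [v_5], [v_6]
  1-simplices (9): [v_0,v_3], [v_0,v_6], [v_1,v_3], [v_1,v_4], [v_2,v_3], [v_2,v_5], [v_3,v_4], [v_3,v_5], [v_3,v_6]

giving chain groups C_0 ≅ Z^7, C_1 ≅ Z^9.

∂_1: C_1 → C_0 sends each edge [p,q] (with p < q) to q − p.
This gives a 7×9 integer matrix of rank 6; reducing to Smith normal form yields diagonal entries (1,1,1,1,1,1).

Computing H_k = (kernel of ∂_k) / (image of ∂_{k+1}):

  H_0: rank C_0 − rank ∂_1 = 7 − 6 = 1, and the invariant factors of ∂_1 are all 1, so H_0 ≅ Z.
  H_1: rank ker ∂_1 − rank ∂_2 = (9 − 6) − 0 = 3, and there is no ∂_2, so H_1 ≅ Z^3.

(K is a triangulation of a wedge of 3 circles.)

Hence the Betti numbers are b_0 = 1, b_1 = 3.

b_0 = 1, b_1 = 3.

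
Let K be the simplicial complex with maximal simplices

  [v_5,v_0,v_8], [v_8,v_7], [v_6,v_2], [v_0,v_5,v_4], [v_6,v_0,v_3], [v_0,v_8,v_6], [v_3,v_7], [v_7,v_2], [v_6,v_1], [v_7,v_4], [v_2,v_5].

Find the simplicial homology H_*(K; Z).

Order the vertices as v_0 < v_1 < v_2 < v_3 < v_4 < v_5 < v_6 < v_7 < v_8. Listing each simplex with vertices in this order, K has dimension 2 with simplices:

  0-simplices (9): [v_0], [v_1], [v_2], [v_3], [v_4], [v_5], [v_6], [v_7], [v_8]
  1-simplices (16): (16 of them)
  2-simplices (4): [v_0,v_3,v_6], [v_0,v_4,v_5], [v_0,v_5,v_8], [v_0,v_6,v_8]

Hence C_0 ≅ Z^9, C_1 ≅ Z^16, C_2 ≅ Z^4.

∂_1: C_1 → C_0 maps an edge to its endpoints' difference, ∂[p,q] = q − p. For instance
  ∂[v_3,v_7] = [v_7] − [v_3].
The resulting 9×16 matrix has rank 8, and its Smith normal form has invariant factors (1,1,1,1,1,1,1,1).

The boundary map ∂_2: C_2 → C_1 sends each 2-simplex [p,q,r] to [q,r] − [p,r] + [p,q]. For instance
  ∂[v_0,v_5,v_8] = [v_5,v_8] − [v_0,v_8] + [v_0,v_5],
  ∂[v_0,v_3,v_6] = [v_3,v_6] − [v_0,v_6] + [v_0,v_3].
The 16×4 boundary matrix has rank 4 and Smith normal form diag(1,1,1,1).

Reading off H_k = ker ∂_k / im ∂_{k+1}:

  H_0: rank C_0 − rank ∂_1 = 9 − 8 = 1, and the invariant factors of ∂_1 are all 1, so H_0 = Z.
  H_1: rank ker ∂_1 − rank ∂_2 = (16 − 8) − 4 = 4, and the invariant factors of ∂_2 are all 1, so H_1 = Z^4.
  H_2: rank ker ∂_2 − rank ∂_3 = (4 − 4) − 0 = 0, and there is no ∂_3, so H_2 = 0.

H_0 ≅ Z,  H_1 ≅ Z^4,  H_2 = 0.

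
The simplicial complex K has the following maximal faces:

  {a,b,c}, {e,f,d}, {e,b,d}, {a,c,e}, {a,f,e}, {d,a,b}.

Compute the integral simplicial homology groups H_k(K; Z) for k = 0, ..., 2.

H_0 = Z,  H_1 = Z,  H_2 = 0.

Order the vertices as a < b < c < d < e < f. Listing each simplex with vertices in this order, K has dimension 2 with simplices:

  0-simplices (6): a, b, c, d, e, f
  1-simplices (12): ab, ac, ad, ae, af, bc, bd, be, ce, de, df, ef
  2-simplices (6): abc, abd, ace, aef, bde, def

so the chain groups are C_0 ≅ Z^6, C_1 ≅ Z^12, C_2 ≅ Z^6.

The boundary map ∂_1: C_1 → C_0 sends each edge [p,q] (with p < q) to q − p. For instance
  ∂bd = d − b.
The resulting 6×12 matrix has rank 5, and its Smith normal form has invariant factors (1,1,1,1,1).

The boundary map ∂_2: C_2 → C_1 sends each 2-simplex [p,q,r] to [q,r] − [p,r] + [p,q]. For instance
  ∂bde = de − be + bd,
  ∂ace = ce − ae + ac.
As a 12×6 matrix over Z this has rank 6, with invariant factors (1,1,1,1,1,1).

From H_k ≅ ker(∂_k) / im(∂_{k+1}) we obtain:

  H_0: rank C_0 − rank ∂_1 = 6 − 5 = 1, and the invariant factors of ∂_1 are all 1, so H_0 ≅ Z.
  H_1: rank ker ∂_1 − rank ∂_2 = (12 − 5) − 6 = 1, and the invariant factors of ∂_2 are all 1, so H_1 ≅ Z.
  H_2: rank ker ∂_2 − rank ∂_3 = (6 − 6) − 0 = 0, and there is no ∂_3, so H_2 ≅ 0.

As a check, the Euler characteristic is 6 − 12 + 6 = 0, which agrees with 1 − 1 + 0 = 0.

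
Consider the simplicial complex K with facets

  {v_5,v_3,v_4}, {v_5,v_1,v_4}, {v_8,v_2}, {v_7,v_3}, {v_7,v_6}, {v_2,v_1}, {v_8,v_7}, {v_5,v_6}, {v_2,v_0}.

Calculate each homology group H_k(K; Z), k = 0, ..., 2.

We work with the vertex ordering v_0 < v_1 < v_2 < v_3 < v_4 < v_5 < v_6 < v_7 < v_8. The simplices of K, each written with vertices in increasing order, are:

  0-simplices (9): [v_0], [v_1], [v_2], [v_3], [v_4], [v_5], [v_6], [v_7], [v_8]
  1-simplices (12): [v_0,v_2], [v_1,v_2], [v_1,v_4], [v_1,v_5], [v_2,v_8], [v_3,v_4], [v_3,v_5], [v_3,v_7], [v_4,v_5], [v_5,v_6], [v_6,v_7], [v_7,v_8]
  2-simplices (2): [v_1,v_4,v_5], [v_3,v_4,v_5]

Hence C_0 ≅ Z^9, C_1 ≅ Z^12, C_2 ≅ Z^2.

The boundary map ∂_1: C_1 → C_0 maps an edge to its endpoints' difference, ∂[p,q] = q − p.
This gives a 9×12 integer matrix of rank 8; reducing to Smith normal form yields diagonal entries (1,1,1,1,1,1,1,1).

Boundary ∂_2: C_2 → C_1 maps a triangle to the signed sum of its edges. For instance
  ∂[v_3,v_4,v_5] = [v_4,v_5] − [v_3,v_5] + [v_3,v_4],
  ∂[v_1,v_4,v_5] = [v_4,v_5] − [v_1,v_5] + [v_1,v_4].
The 12×2 boundary matrix has rank 2 and Smith normal form diag(1,1).

Computing H_k = (kernel of ∂_k) / (image of ∂_{k+1}):

  H_0: rank C_0 − rank ∂_1 = 9 − 8 = 1, and the invariant factors of ∂_1 are all 1, so H_0 ≅ Z.
  H_1: rank ker ∂_1 − rank ∂_2 = (12 − 8) − 2 = 2, and the invariant factors of ∂_2 are all 1, so H_1 ≅ Z^2.
  H_2: rank ker ∂_2 − rank ∂_3 = (2 − 2) − 0 = 0, and there is no ∂_3, so H_2 ≅ 0.

As a check, the Euler characteristic is 9 − 12 + 2 = -1, which agrees with 1 − 2 + 0 = -1.

H_0 = Z,  H_1 = Z^2,  H_2 = 0.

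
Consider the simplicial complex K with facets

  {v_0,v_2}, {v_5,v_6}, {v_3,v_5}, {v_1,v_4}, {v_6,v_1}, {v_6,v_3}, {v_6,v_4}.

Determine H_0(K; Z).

Take the total order v_0 < v_1 < v_2 < v_3 < v_4 < v_5 < v_6 on the vertex set. Then K (dimension 1) consists of the simplices:

  0-simplices (7): [v_0], [v_1], [v_2], [v_3], [v_4], [v_5], [v_6]
  1-simplices (7): [v_0,v_2], [v_1,v_4], [v_1,v_6], [v_3,v_5], [v_3,v_6], [v_4,v_6], [v_5,v_6]

Hence C_0 ≅ Z^7, C_1 ≅ Z^7.

Boundary ∂_1: C_1 → C_0 is given by ∂[p,q] = [q] − [p]. For instance
  ∂[v_1,v_4] = [v_4] − [v_1].
As a 7×7 matrix over Z this has rank 5, with invariant factors (1,1,1,1,1).

Now H_k = ker ∂_k / im ∂_{k+1}, so:

  H_0: rank C_0 − rank ∂_1 = 7 − 5 = 2, and the invariant factors of ∂_1 are all 1, so H_0 = Z^2.

H_0 = Z^2.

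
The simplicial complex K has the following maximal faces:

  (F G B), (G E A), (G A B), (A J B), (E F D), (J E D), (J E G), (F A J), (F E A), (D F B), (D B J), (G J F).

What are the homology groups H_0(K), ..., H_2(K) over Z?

H_0 ≅ Z,  H_1 ≅ Z_2,  H_2 = 0.

Take the total order A < B < D < E < F < G < J on the vertex set. Then K (dimension 2) consists of the simplices:

  0-simplices (7): A, B, D, E, F, G, J
  1-simplices (18): AB, AE, AF, AG, AJ, BD, BF, BG, BJ, DE, DF, DJ, EF, EG, EJ, FG, FJ, GJ
  2-simplices (12): ABG, ABJ, AEF, AEG, AFJ, BDF, BDJ, BFG, DEF, DEJ, EGJ, FGJ

Hence C_0 ≅ Z^7, C_1 ≅ Z^18, C_2 ≅ Z^12.

Boundary ∂_1: C_1 → C_0 is given by ∂[p,q] = [q] − [p]. For instance
  ∂DJ = J − D.
The 7×18 boundary matrix has rank 6 and Smith normal form diag(1,1,1,1,1,1).

The boundary map ∂_2: C_2 → C_1 maps a triangle to the signed sum of its edges. For instance
  ∂ABJ = BJ − AJ + AB,
  ∂EGJ = GJ − EJ + EG.
This gives a 18×12 integer matrix of rank 12; reducing to Smith normal form yields diagonal entries (1,1,1,1,1,1,1,1,1,1,1,2).

Reading off H_k = ker ∂_k / im ∂_{k+1}:

  H_0: rank C_0 − rank ∂_1 = 7 − 6 = 1, and the invariant factors of ∂_1 are all 1, so H_0 ≅ Z.
  H_1: rank ker ∂_1 − rank ∂_2 = (18 − 6) − 12 = 0, and ∂_2 has invariant factor 2 > 1, so H_1 ≅ Z_2.
  H_2: rank ker ∂_2 − rank ∂_3 = (12 − 12) − 0 = 0, and there is no ∂_3, so H_2 ≅ 0.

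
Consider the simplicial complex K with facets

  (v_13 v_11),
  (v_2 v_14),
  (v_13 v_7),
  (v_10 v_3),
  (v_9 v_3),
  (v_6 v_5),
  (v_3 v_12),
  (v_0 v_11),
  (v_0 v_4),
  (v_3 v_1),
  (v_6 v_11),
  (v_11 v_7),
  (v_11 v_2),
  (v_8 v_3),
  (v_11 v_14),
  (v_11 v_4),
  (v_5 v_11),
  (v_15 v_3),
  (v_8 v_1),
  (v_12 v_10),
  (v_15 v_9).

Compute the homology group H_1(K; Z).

H_1 = Z^7.

Order the vertices as v_0 < v_1 < v_2 < v_3 < v_4 < v_5 < v_6 < v_7 < v_8 < v_9 < v_10 < v_11 < v_12 < v_13 < v_14 < v_15. Listing each simplex with vertices in this order, K has dimension 1 with simplices:

  0-simplices (16): [v_0], [v_1], [v_2], [v_3], [v_4], [v_5], [v_6], [v_7], [v_8], [v_9], [v_10], [v_11], [v_12], [v_13], [v_14], [v_15]
  1-simplices (21): (21 of them)

giving chain groups C_0 ≅ Z^16, C_1 ≅ Z^21.

Boundary ∂_1: C_1 → C_0 sends each edge [p,q] (with p < q) to q − p. For instance
  ∂[v_5,v_11] = [v_11] − [v_5].
This gives a 16×21 integer matrix of rank 14; reducing to Smith normal form yields diagonal entries (1,1,1,1,1,1,1,1,1,1,1,1,1,1).

Now H_k = ker ∂_k / im ∂_{k+1}, so:

  H_1: rank ker ∂_1 − rank ∂_2 = (21 − 14) − 0 = 7, and there is no ∂_2, so H_1 = Z^7.

(K is a triangulation of the disjoint union of a wedge of 3 circles and a wedge of 4 circles.)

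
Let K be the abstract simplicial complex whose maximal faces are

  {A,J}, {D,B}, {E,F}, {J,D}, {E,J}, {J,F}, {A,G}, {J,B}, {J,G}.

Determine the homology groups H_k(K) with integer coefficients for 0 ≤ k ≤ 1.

H_0 ≅ Z,  H_1 ≅ Z^3.

We work with the vertex ordering A < B < D < E < F < G < J. The simplices of K, each written with vertices in increasing order, are:

  0-simplices (7): A, B, D, E, F, G, J
  1-simplices (9): AG, AJ, BD, BJ, DJ, EF, EJ, FJ, GJ

so the chain groups are C_0 ≅ Z^7, C_1 ≅ Z^9.

The boundary map ∂_1: C_1 → C_0 is given by ∂[p,q] = [q] − [p]. For instance
  ∂GJ = J − G.
The resulting 7×9 matrix has rank 6, and its Smith normal form has invariant factors (1,1,1,1,1,1).

Computing H_k = (kernel of ∂_k) / (image of ∂_{k+1}):

  H_0: rank C_0 − rank ∂_1 = 7 − 6 = 1, and the invariant factors of ∂_1 are all 1, so H_0 = Z.
  H_1: rank ker ∂_1 − rank ∂_2 = (9 − 6) − 0 = 3, and there is no ∂_2, so H_1 = Z^3.

(K is a triangulation of a wedge of 3 circles.)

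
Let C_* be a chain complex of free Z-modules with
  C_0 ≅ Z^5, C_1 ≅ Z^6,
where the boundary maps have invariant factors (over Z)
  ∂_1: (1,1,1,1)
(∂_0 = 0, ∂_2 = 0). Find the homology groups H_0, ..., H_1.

H_0 ≅ Z,  H_1 ≅ Z^2.

H_0: b_0 = 5 − 0 − 4 = 1; torsion from ∂_1 factors > 1: none. So H_0 ≅ Z.
H_1: b_1 = 6 − 4 − 0 = 2; torsion from ∂_2 factors > 1: none. So H_1 ≅ Z^2.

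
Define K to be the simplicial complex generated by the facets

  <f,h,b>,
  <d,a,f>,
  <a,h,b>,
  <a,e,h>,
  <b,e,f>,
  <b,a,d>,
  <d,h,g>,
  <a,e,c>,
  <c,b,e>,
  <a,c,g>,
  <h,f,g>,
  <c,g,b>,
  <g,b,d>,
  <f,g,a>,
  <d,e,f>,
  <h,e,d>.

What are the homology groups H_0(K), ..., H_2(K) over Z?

Take the total order a < b < c < d < e < f < g < h on the vertex set. Then K (dimension 2) consists of the simplices:

  0-simplices (8): a, b, c, d, e, f, g, h
  1-simplices (24): ab, ac, ad, ae, af, ag, ah, bc, bd, be, bf, bg, bh, ce, cg, de, df, dg, dh, ef, eh, fg, fh, gh
  2-simplices (16): abd, abh, ace, acg, adf, aeh, afg, bce, bcg, bdg, bef, bfh, def, deh, dgh, fgh

so the chain groups are C_0 ≅ Z^8, C_1 ≅ Z^24, C_2 ≅ Z^16.

∂_1: C_1 → C_0 maps an edge to its endpoints' difference, ∂[p,q] = q − p.
This gives a 8×24 integer matrix of rank 7; reducing to Smith normal form yields diagonal entries (1,1,1,1,1,1,1).

Boundary ∂_2: C_2 → C_1 maps a triangle to the signed sum of its edges. For instance
  ∂deh = eh − dh + de,
  ∂bef = ef − bf + be.
As a 24×16 matrix over Z this has rank 15, with invariant factors (1,1,1,1,1,1,1,1,1,1,1,1,1,1,1).

Reading off H_k = ker ∂_k / im ∂_{k+1}:

  H_0: rank C_0 − rank ∂_1 = 8 − 7 = 1, and the invariant factors of ∂_1 are all 1, so H_0 ≅ Z.
  H_1: rank ker ∂_1 − rank ∂_2 = (24 − 7) − 15 = 2, and the invariant factors of ∂_2 are all 1, so H_1 ≅ Z^2.
  H_2: rank ker ∂_2 − rank ∂_3 = (16 − 15) − 0 = 1, and there is no ∂_3, so H_2 ≅ Z.

H_0 ≅ Z,  H_1 ≅ Z^2,  H_2 ≅ Z.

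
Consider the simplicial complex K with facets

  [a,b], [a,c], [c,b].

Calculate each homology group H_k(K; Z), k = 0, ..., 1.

H_0 = Z,  H_1 = Z.

Fix the vertex order a < b < c and write every simplex with vertices in increasing order. Then dim K = 1 and the simplices of K are:

  0-simplices (3): a, b, c
  1-simplices (3): ab, ac, bc

giving chain groups C_0 ≅ Z^3, C_1 ≅ Z^3.

Boundary ∂_1: C_1 → C_0 sends each edge [p,q] (with p < q) to q − p. For instance
  ∂ab = b − a.
As a 3×3 matrix over Z this has rank 2, with invariant factors (1,1).

Reading off H_k = ker ∂_k / im ∂_{k+1}:

  H_0: rank C_0 − rank ∂_1 = 3 − 2 = 1, and the invariant factors of ∂_1 are all 1, so H_0 = Z.
  H_1: rank ker ∂_1 − rank ∂_2 = (3 − 2) − 0 = 1, and there is no ∂_2, so H_1 = Z.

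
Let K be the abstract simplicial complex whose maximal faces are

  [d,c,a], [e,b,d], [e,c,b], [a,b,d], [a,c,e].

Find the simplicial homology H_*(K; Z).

K has 5 vertices, 10 edges, 5 triangles.
rank ∂_0 = 0, rank ∂_1 = 4 ⇒ b_0 = 5 − 0 − 4 = 1; all invariant factors of ∂_1 are 1 so no torsion. So H_0 = Z.
rank ∂_1 = 4, rank ∂_2 = 5 ⇒ b_1 = 10 − 4 − 5 = 1; all invariant factors of ∂_2 are 1 so no torsion. So H_1 = Z.
rank ∂_2 = 5, rank ∂_3 = 0 ⇒ b_2 = 5 − 5 − 0 = 0. So H_2 = 0.

H_0 ≅ Z,  H_1 ≅ Z,  H_2 = 0.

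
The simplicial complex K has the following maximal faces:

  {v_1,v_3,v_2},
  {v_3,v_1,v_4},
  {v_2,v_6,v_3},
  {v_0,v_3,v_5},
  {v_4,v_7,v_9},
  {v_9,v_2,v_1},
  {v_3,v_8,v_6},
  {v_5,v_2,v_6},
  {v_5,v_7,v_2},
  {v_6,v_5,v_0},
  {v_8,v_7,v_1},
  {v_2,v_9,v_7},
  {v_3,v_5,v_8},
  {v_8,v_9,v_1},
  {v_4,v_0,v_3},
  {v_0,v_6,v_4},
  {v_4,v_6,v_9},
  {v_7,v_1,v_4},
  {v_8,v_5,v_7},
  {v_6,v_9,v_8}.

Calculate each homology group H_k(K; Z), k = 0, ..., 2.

Order the vertices as v_0 < v_1 < v_2 < v_3 < v_4 < v_5 < v_6 < v_7 < v_8 < v_9. Listing each simplex with vertices in this order, K has dimension 2 with simplices:

  0-simplices (10): [v_0], [v_1], [v_2], [v_3], [v_4], [v_5], [v_6], [v_7], [v_8], [v_9]
  1-simplices (30): (30 of them)
  2-simplices (20): (20 of them)

giving chain groups C_0 ≅ Z^10, C_1 ≅ Z^30, C_2 ≅ Z^20.

Boundary ∂_1: C_1 → C_0 sends each edge [p,q] (with p < q) to q − p. For instance
  ∂[v_3,v_8] = [v_8] − [v_3].
This gives a 10×30 integer matrix of rank 9; reducing to Smith normal form yields diagonal entries (1,1,1,1,1,1,1,1,1).

∂_2: C_2 → C_1 sends each 2-simplex [p,q,r] to [q,r] − [p,r] + [p,q]. For instance
  ∂[v_0,v_5,v_6] = [v_5,v_6] − [v_0,v_6] + [v_0,v_5],
  ∂[v_1,v_2,v_9] = [v_2,v_9] − [v_1,v_9] + [v_1,v_2].
As a 30×20 matrix over Z this has rank 20, with invariant factors (1,1,1,1,1,1,1,1,1,1,1,1,1,1,1,1,1,1,1,2).

Computing H_k = (kernel of ∂_k) / (image of ∂_{k+1}):

  H_0: rank C_0 − rank ∂_1 = 10 − 9 = 1, and the invariant factors of ∂_1 are all 1, so H_0 ≅ Z.
  H_1: rank ker ∂_1 − rank ∂_2 = (30 − 9) − 20 = 1, and ∂_2 has invariant factor 2 > 1, so H_1 ≅ Z × Z/2.
  H_2: rank ker ∂_2 − rank ∂_3 = (20 − 20) − 0 = 0, and there is no ∂_3, so H_2 ≅ 0.

(K is a triangulation of the Klein bottle.)

H_0 = Z,  H_1 = Z × Z/2,  H_2 = 0.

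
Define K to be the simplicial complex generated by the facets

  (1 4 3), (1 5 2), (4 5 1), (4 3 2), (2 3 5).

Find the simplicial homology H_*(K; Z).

We work with the vertex ordering 1 < 2 < 3 < 4 < 5. The simplices of K, each written with vertices in increasing order, are:

  0-simplices (5): [1], [2], [3], [4], [5]
  1-simplices (10): [1,2], [1,3], [1,4], [1,5], [2,3], [2,4], [2,5], [3,4], [3,5], [4,5]
  2-simplices (5): [1,2,5], [1,3,4], [1,4,5], [2,3,4], [2,3,5]

so the chain groups are C_0 ≅ Z^5, C_1 ≅ Z^10, C_2 ≅ Z^5.

The boundary map ∂_1: C_1 → C_0 sends each edge [p,q] (with p < q) to q − p. For instance
  ∂[3,4] = [4] − [3].
This gives a 5×10 integer matrix of rank 4; reducing to Smith normal form yields diagonal entries (1,1,1,1).

∂_2: C_2 → C_1 sends each 2-simplex [p,q,r] to [q,r] − [p,r] + [p,q]. For instance
  ∂[2,3,4] = [3,4] − [2,4] + [2,3],
  ∂[1,2,5] = [2,5] − [1,5] + [1,2].
The resulting 10×5 matrix has rank 5, and its Smith normal form has invariant factors (1,1,1,1,1).

Computing H_k = (kernel of ∂_k) / (image of ∂_{k+1}):

  H_0: rank C_0 − rank ∂_1 = 5 − 4 = 1, and the invariant factors of ∂_1 are all 1, so H_0 = Z.
  H_1: rank ker ∂_1 − rank ∂_2 = (10 − 4) − 5 = 1, and the invariant factors of ∂_2 are all 1, so H_1 = Z.
  H_2: rank ker ∂_2 − rank ∂_3 = (5 − 5) − 0 = 0, and there is no ∂_3, so H_2 = 0.

As a check, the Euler characteristic is 5 − 10 + 5 = 0, which agrees with 1 − 1 + 0 = 0.

H_0 = Z,  H_1 = Z,  H_2 = 0.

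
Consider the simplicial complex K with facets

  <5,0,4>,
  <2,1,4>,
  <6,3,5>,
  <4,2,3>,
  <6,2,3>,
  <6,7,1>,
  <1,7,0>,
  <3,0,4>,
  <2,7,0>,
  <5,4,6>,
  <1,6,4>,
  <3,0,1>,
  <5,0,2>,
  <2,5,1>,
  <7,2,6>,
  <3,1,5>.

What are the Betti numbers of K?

Take the total order 0 < 1 < 2 < 3 < 4 < 5 < 6 < 7 on the vertex set. Then K (dimension 2) consists of the simplices:

  0-simplices (8): [0], [1], [2], [3], [4], [5], [6], [7]
  1-simplices (24): (24 of them)
  2-simplices (16): [0,1,3], [0,1,7], [0,2,5], [0,2,7], [0,3,4], [0,4,5], [1,2,4], [1,2,5], [1,3,5], [1,4,6], [1,6,7], [2,3,4], [2,3,6], [2,6,7], [3,5,6], [4,5,6]

Hence C_0 ≅ Z^8, C_1 ≅ Z^24, C_2 ≅ Z^16.

∂_1: C_1 → C_0 is given by ∂[p,q] = [q] − [p].
As a 8×24 matrix over Z this has rank 7, with invariant factors (1,1,1,1,1,1,1).

The boundary map ∂_2: C_2 → C_1 sends each 2-simplex [p,q,r] to [q,r] − [p,r] + [p,q]. For instance
  ∂[4,5,6] = [5,6] − [4,6] + [4,5],
  ∂[0,1,3] = [1,3] − [0,3] + [0,1].
The resulting 24×16 matrix has rank 15, and its Smith normal form has invariant factors (1,1,1,1,1,1,1,1,1,1,1,1,1,1,1).

Reading off H_k = ker ∂_k / im ∂_{k+1}:

  H_0: rank C_0 − rank ∂_1 = 8 − 7 = 1, and the invariant factors of ∂_1 are all 1, so H_0 = Z.
  H_1: rank ker ∂_1 − rank ∂_2 = (24 − 7) − 15 = 2, and the invariant factors of ∂_2 are all 1, so H_1 = Z^2.
  H_2: rank ker ∂_2 − rank ∂_3 = (16 − 15) − 0 = 1, and there is no ∂_3, so H_2 = Z.

As a check, the Euler characteristic is 8 − 24 + 16 = 0, which agrees with 1 − 2 + 1 = 0.

Hence the Betti numbers are b_0 = 1, b_1 = 2, b_2 = 1.

b_0 = 1, b_1 = 2, b_2 = 1.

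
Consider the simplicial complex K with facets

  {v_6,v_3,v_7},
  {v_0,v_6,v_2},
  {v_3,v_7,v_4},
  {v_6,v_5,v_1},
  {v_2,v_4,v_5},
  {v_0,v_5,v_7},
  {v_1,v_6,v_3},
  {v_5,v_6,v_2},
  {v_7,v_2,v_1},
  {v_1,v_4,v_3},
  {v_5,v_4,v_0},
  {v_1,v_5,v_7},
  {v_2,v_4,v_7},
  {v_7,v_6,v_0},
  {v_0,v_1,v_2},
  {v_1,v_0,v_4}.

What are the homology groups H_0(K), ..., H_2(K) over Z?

K has 8 vertices, 24 edges, 16 triangles.
rank ∂_0 = 0, rank ∂_1 = 7 ⇒ b_0 = 8 − 0 − 7 = 1; all invariant factors of ∂_1 are 1 so no torsion. So H_0 ≅ Z.
rank ∂_1 = 7, rank ∂_2 = 15 ⇒ b_1 = 24 − 7 − 15 = 2; all invariant factors of ∂_2 are 1 so no torsion. So H_1 ≅ Z^2.
rank ∂_2 = 15, rank ∂_3 = 0 ⇒ b_2 = 16 − 15 − 0 = 1. So H_2 ≅ Z.

H_0 = Z,  H_1 = Z^2,  H_2 = Z.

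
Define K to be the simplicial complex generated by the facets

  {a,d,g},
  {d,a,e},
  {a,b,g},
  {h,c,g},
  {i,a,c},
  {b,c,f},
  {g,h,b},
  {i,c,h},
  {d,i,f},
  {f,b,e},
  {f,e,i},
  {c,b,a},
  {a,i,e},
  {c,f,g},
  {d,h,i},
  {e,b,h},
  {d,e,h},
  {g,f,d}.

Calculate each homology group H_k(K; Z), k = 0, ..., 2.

Take the total order a < b < c < d < e < f < g < h < i on the vertex set. Then K (dimension 2) consists of the simplices:

  0-simplices (9): a, b, c, d, e, f, g, h, i
  1-simplices (27): ab, ac, ad, ae, ag, ai, bc, be, bf, bg, bh, cf, cg, ch, ci, de, df, dg, dh, di, ef, eh, ei, fg, fi, gh, hi
  2-simplices (18): abc, abg, aci, ade, adg, aei, bcf, bef, beh, bgh, cfg, cgh, chi, deh, dfg, dfi, dhi, efi

Hence C_0 ≅ Z^9, C_1 ≅ Z^27, C_2 ≅ Z^18.

∂_1: C_1 → C_0 is given by ∂[p,q] = [q] − [p]. For instance
  ∂ag = g − a.
The resulting 9×27 matrix has rank 8, and its Smith normal form has invariant factors (1,1,1,1,1,1,1,1).

The boundary map ∂_2: C_2 → C_1 sends each 2-simplex [p,q,r] to [q,r] − [p,r] + [p,q]. For instance
  ∂dfg = fg − dg + df,
  ∂deh = eh − dh + de.
The 27×18 boundary matrix has rank 18 and Smith normal form diag(1,1,1,1,1,1,1,1,1,1,1,1,1,1,1,1,1,2).

Computing H_k = (kernel of ∂_k) / (image of ∂_{k+1}):

  H_0: rank C_0 − rank ∂_1 = 9 − 8 = 1, and the invariant factors of ∂_1 are all 1, so H_0 = Z.
  H_1: rank ker ∂_1 − rank ∂_2 = (27 − 8) − 18 = 1, and ∂_2 has invariant factor 2 > 1, so H_1 = Z ⊕ Z/2Z.
  H_2: rank ker ∂_2 − rank ∂_3 = (18 − 18) − 0 = 0, and there is no ∂_3, so H_2 = 0.

(K is a triangulation of the Klein bottle.)

H_0 ≅ Z,  H_1 ≅ Z ⊕ Z/2Z,  H_2 = 0.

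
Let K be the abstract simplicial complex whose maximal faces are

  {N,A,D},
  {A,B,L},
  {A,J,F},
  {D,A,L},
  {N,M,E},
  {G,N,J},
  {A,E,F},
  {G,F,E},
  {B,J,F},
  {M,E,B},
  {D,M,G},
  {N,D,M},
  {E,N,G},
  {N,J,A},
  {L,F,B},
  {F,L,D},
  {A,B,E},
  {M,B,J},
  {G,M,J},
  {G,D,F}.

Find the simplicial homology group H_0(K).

H_0 ≅ Z.

We work with the vertex ordering A < B < D < E < F < G < J < L < M < N. The simplices of K, each written with vertices in increasing order, are:

  0-simplices (10): A, B, D, E, F, G, J, L, M, N
  1-simplices (30): AB, AD, AE, AF, AJ, AL, AN, BE, BF, BJ, BL, BM, DF, DG, DL, DM, DN, EF, EG, EM, EN, FG, FJ, FL, GJ, GM, GN, JM, JN, MN
  2-simplices (20): ABE, ABL, ADL, ADN, AEF, AFJ, AJN, BEM, BFJ, BFL, BJM, DFG, DFL, DGM, DMN, EFG, EGN, EMN, GJM, GJN

giving chain groups C_0 ≅ Z^10, C_1 ≅ Z^30, C_2 ≅ Z^20.

The boundary map ∂_1: C_1 → C_0 sends each edge [p,q] (with p < q) to q − p. For instance
  ∂FG = G − F.
The 10×30 boundary matrix has rank 9 and Smith normal form diag(1,1,1,1,1,1,1,1,1).

Boundary ∂_2: C_2 → C_1 sends each 2-simplex [p,q,r] to [q,r] − [p,r] + [p,q]. For instance
  ∂DGM = GM − DM + DG,
  ∂AJN = JN − AN + AJ.
As a 30×20 matrix over Z this has rank 20, with invariant factors (1,1,1,1,1,1,1,1,1,1,1,1,1,1,1,1,1,1,1,2).

Reading off H_k = ker ∂_k / im ∂_{k+1}:

  H_0: rank C_0 − rank ∂_1 = 10 − 9 = 1, and the invariant factors of ∂_1 are all 1, so H_0 = Z.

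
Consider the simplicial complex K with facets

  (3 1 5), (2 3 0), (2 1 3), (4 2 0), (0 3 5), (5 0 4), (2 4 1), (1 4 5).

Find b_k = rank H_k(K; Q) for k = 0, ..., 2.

Take the total order 0 < 1 < 2 < 3 < 4 < 5 on the vertex set. Then K (dimension 2) consists of the simplices:

  0-simplices (6): [0], [1], [2], [3], [4], [5]
  1-simplices (12): [0,2], [0,3], [0,4], [0,5], [1,2], [1,3], [1,4], [1,5], [2,3], [2,4], [3,5], [4,5]
  2-simplices (8): [0,2,3], [0,2,4], [0,3,5], [0,4,5], [1,2,3], [1,2,4], [1,3,5], [1,4,5]

giving chain groups C_0 ≅ Z^6, C_1 ≅ Z^12, C_2 ≅ Z^8.

Boundary ∂_1: C_1 → C_0 is given by ∂[p,q] = [q] − [p]. For instance
  ∂[2,4] = [4] − [2].
As a 6×12 matrix over Z this has rank 5, with invariant factors (1,1,1,1,1).

Boundary ∂_2: C_2 → C_1 maps a triangle to the signed sum of its edges. For instance
  ∂[1,4,5] = [4,5] − [1,5] + [1,4],
  ∂[0,2,4] = [2,4] − [0,4] + [0,2].
As a 12×8 matrix over Z this has rank 7, with invariant factors (1,1,1,1,1,1,1).

Reading off H_k = ker ∂_k / im ∂_{k+1}:

  H_0: rank C_0 − rank ∂_1 = 6 − 5 = 1, and the invariant factors of ∂_1 are all 1, so H_0 = Z.
  H_1: rank ker ∂_1 − rank ∂_2 = (12 − 5) − 7 = 0, and the invariant factors of ∂_2 are all 1, so H_1 = 0.
  H_2: rank ker ∂_2 − rank ∂_3 = (8 − 7) − 0 = 1, and there is no ∂_3, so H_2 = Z.

Hence the Betti numbers are b_0 = 1, b_1 = 0, b_2 = 1.

b_0 = 1, b_1 = 0, b_2 = 1.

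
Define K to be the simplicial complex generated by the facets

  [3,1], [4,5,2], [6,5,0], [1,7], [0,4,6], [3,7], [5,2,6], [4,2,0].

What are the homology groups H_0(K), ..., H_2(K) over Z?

H_0 = Z^2,  H_1 = Z^2,  H_2 = 0.

K has 8 vertices, 13 edges, 5 triangles.
rank ∂_0 = 0, rank ∂_1 = 6 ⇒ b_0 = 8 − 0 − 6 = 2; all invariant factors of ∂_1 are 1 so no torsion. So H_0 ≅ Z^2.
rank ∂_1 = 6, rank ∂_2 = 5 ⇒ b_1 = 13 − 6 − 5 = 2; all invariant factors of ∂_2 are 1 so no torsion. So H_1 ≅ Z^2.
rank ∂_2 = 5, rank ∂_3 = 0 ⇒ b_2 = 5 − 5 − 0 = 0. So H_2 ≅ 0.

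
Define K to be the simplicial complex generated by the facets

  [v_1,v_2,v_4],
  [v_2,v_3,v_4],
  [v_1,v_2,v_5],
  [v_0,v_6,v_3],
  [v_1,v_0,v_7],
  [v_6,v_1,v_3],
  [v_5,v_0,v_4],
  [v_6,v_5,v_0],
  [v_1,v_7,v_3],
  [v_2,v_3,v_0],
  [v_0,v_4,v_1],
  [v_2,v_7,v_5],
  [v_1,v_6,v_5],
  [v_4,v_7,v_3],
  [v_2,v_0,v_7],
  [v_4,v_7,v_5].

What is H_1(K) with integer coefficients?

Take the total order v_0 < v_1 < v_2 < v_3 < v_4 < v_5 < v_6 < v_7 on the vertex set. Then K (dimension 2) consists of the simplices:

  0-simplices (8): [v_0], [v_1], [v_2], [v_3], [v_4], [v_5], [v_6], [v_7]
  1-simplices (24): (24 of them)
  2-simplices (16): (16 of them)

so the chain groups are C_0 ≅ Z^8, C_1 ≅ Z^24, C_2 ≅ Z^16.

Boundary ∂_1: C_1 → C_0 is given by ∂[p,q] = [q] − [p]. For instance
  ∂[v_2,v_7] = [v_7] − [v_2].
The 8×24 boundary matrix has rank 7 and Smith normal form diag(1,1,1,1,1,1,1).

Boundary ∂_2: C_2 → C_1 acts by ∂[p,q,r] = [q,r] − [p,r] + [p,q]. For instance
  ∂[v_0,v_2,v_3] = [v_2,v_3] − [v_0,v_3] + [v_0,v_2],
  ∂[v_2,v_5,v_7] = [v_5,v_7] − [v_2,v_7] + [v_2,v_5].
As a 24×16 matrix over Z this has rank 15, with invariant factors (1,1,1,1,1,1,1,1,1,1,1,1,1,1,1).

Now H_k = ker ∂_k / im ∂_{k+1}, so:

  H_1: rank ker ∂_1 − rank ∂_2 = (24 − 7) − 15 = 2, and the invariant factors of ∂_2 are all 1, so H_1 ≅ Z^2.

H_1 = Z^2.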